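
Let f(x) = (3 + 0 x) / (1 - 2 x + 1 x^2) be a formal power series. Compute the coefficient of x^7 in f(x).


Write f(x) = sum_{k>=0} a_k x^k. Multiplying both sides by 1 - 2 x + 1 x^2 gives
(1 - 2 x + 1 x^2) sum_{k>=0} a_k x^k = 3 + 0 x.
Matching coefficients:
 x^0: a_0 = 3
 x^1: a_1 - 2 a_0 = 0  =>  a_1 = 2*3 + 0 = 6
 x^k (k >= 2): a_k = 2 a_{k-1} - 1 a_{k-2}.
Iterating: a_2 = 9, a_3 = 12, a_4 = 15, a_5 = 18, a_6 = 21, a_7 = 24.
So the coefficient of x^7 is 24.

24


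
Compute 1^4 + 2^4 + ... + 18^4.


This power sum has a closed form given by Faulhaber's formula
sum_{k=1}^{m} k^p = (1 / (p + 1)) * sum_{j=0}^{p} C(p + 1, j) B_j m^(p + 1 - j),
but for small m direct computation is fastest:
1 + 16 + 81 + 256 + 625 + 1296 + 2401 + 4096 + 6561 + 10000 + 14641 + 20736 + 28561 + 38416 + 50625 + 65536 + 83521 + 104976 = 432345.

432345


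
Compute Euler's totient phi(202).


phi(n) counts integers in [1, n] coprime to n. Using the multiplicative formula phi(n) = n * prod_{p | n} (1 - 1/p):
202 = 2 * 101, so
phi(202) = 202 * (1 - 1/2) * (1 - 1/101) = 100.

100


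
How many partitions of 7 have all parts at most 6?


Using the generating function (1-x)^(-1)(1-x^2)^(-1)...(1-x^6)^(-1),
the coefficient of x^7 counts these restricted partitions.
Result = 14

14


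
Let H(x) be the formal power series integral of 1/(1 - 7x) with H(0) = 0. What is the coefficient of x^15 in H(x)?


1/(1 - 7x) = sum_{k>=0} 7^k x^k. Integrating termwise with H(0) = 0:
H(x) = sum_{k>=0} 7^k x^(k+1) / (k+1) = sum_{m>=1} 7^(m-1) x^m / m.
For m = 15: 7^14/15 = 678223072849/15 = 678223072849/15.

678223072849/15


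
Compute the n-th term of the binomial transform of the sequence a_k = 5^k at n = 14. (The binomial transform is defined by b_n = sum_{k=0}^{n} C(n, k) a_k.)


With a_k = 5^k, b_n = sum_{k=0}^{n} C(n, k) 5^k = (1 + 5)^n by the binomial theorem.
For n = 14: (1 + 5)^14 = 6^14 = 78364164096.

78364164096


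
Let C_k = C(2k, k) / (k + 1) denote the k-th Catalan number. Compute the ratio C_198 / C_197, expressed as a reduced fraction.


Using C_k = (2k)! / (k! (k+1)!), the ratio C_{k+1}/C_k simplifies to
C_{k+1}/C_k = [(2k+2)! / ((k+1)! (k+2)!)] * [k! (k+1)! / (2k)!]
 = (2k+2)(2k+1) / ((k+1)(k+2)) = 2(2k+1) / (k+2).
For k = 197: 2(2*197 + 1) / (197 + 2) = 790/199 = 790/199.

790/199


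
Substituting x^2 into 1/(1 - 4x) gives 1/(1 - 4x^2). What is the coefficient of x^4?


The coefficient of x^(2m) in 1/(1 - 4x^2) is 4^m.
With n = 4 = 2*2, the coefficient is 4^2 = 16.

16


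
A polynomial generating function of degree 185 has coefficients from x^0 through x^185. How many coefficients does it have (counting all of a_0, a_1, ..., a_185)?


A polynomial of degree 185 takes the form a_0 + a_1 x + ... + a_185 x^185.
The number of coefficients is 185 + 1 = 186.

186


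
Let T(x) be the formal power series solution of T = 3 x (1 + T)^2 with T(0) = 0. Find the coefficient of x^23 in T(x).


Apply the Lagrange inversion formula: if T = 3 x * phi(T) with phi(t) = (1 + t)^2, then [x^n] T = 3^n * (1/n) [t^(n-1)] phi(t)^n = 3^n * (1/n) [t^(n-1)] (1 + t)^(2n) = 3^n * (1/n) C(2n, n-1).
Using the identity C(2n, n-1) = C(2n, n) * n / (n+1), the unscaled factor equals C(2n, n) / (n+1) = C_n, the n-th Catalan number.
For n = 23: C_23 = C(46, 23) / 24 = 8233430727600/24 = 343059613650.
With the 3^23 = 94143178827 factor, the coefficient is 94143178827 * 343059613650 = 32296722556173480188550.

32296722556173480188550


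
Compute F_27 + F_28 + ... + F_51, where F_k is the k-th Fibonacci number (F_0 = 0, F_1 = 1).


Use the identity sum_{k=0}^{N} F_k = F_{N+2} - 1 (which follows from F_{k+2} - F_{k+1} = F_k). Then
sum_{k=27}^{51} F_k = (F_{53} - 1) - (F_{28} - 1) = F_{53} - F_{28}.
Computing: F_{53} = 53316291173, F_{28} = 317811, so
Sum = 53316291173 - 317811 = 53315973362.

53315973362


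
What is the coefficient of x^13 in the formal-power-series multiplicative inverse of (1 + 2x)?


The inverse is 1/(1 + 2x). Apply the geometric identity 1/(1 - y) = sum_{k>=0} y^k with y = -2x:
1/(1 + 2x) = sum_{k>=0} (-2)^k x^k.
So the coefficient of x^13 is (-2)^13 = -8192.

-8192


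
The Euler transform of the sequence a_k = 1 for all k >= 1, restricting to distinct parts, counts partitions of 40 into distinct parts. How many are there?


Partitions of 40 into distinct parts can be computed via generating function.
Product (1+x)(1+x^2)(1+x^3)...
The coefficient of x^40 = 1113

1113


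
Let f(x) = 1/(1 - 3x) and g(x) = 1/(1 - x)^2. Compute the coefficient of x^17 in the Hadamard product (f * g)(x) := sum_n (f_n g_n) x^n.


f has coefficients f_k = 3^k. For g = 1/(1 - x)^2 the coefficient is g_k = C(k + 1, 1) = k + 1. The Hadamard coefficient is (f * g)_k = 3^k * (k + 1).
For k = 17: 3^17 * 18 = 129140163 * 18 = 2324522934.

2324522934


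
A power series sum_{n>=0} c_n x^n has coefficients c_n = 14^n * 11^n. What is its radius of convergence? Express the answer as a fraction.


By the root test (Cauchy-Hadamard), the radius is R = 1 / limsup_n |c_n|^(1/n).
Here |c_n|^(1/n) = (14^n * 11^n)^(1/n) = 14 * 11 = 154 for all n.
So R = 1/154 = 1/154.

1/154


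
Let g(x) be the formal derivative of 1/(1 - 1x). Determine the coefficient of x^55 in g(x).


Differentiate termwise: d/dx sum_{k>=0} 1^k x^k = sum_{k>=1} k 1^k x^(k-1) = sum_{j>=0} (j+1) 1^(j+1) x^j.
Equivalently, d/dx [1/(1 - 1x)] = 1/(1 - 1x)^2.
For j = 55: 56 * 1^56 = 56 * 1 = 56.

56


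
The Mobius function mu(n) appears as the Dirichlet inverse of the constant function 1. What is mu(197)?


197 = 197 (all distinct primes).
mu(197) = (-1)^1 = -1

-1


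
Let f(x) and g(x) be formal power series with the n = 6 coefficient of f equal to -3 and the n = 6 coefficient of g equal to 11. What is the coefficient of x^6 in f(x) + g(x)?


Addition of formal power series is termwise.
The coefficient of x^6 in f + g = -3 + 11
= 8

8


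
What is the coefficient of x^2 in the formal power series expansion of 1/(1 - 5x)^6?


The general identity 1/(1 - c x)^r = sum_{k>=0} c^k C(k + r - 1, r - 1) x^k follows by substituting y = c x into 1/(1 - y)^r = sum_{k>=0} C(k + r - 1, r - 1) y^k.
For c = 5, r = 6, k = 2:
5^2 * C(7, 5) = 25 * 21 = 525.

525


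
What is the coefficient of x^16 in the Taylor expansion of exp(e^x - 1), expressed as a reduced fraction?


exp(e^x - 1) = sum_{k>=0} Bell_k x^k / k!, where Bell_k is the k-th Bell number.
So the coefficient of x^16 is Bell_16 / 16!.
Computing: Bell_16 = 10480142147 and 16! = 20922789888000, giving
10480142147/20922789888000 = 10480142147/20922789888000.

10480142147/20922789888000


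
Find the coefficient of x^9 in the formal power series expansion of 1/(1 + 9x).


Write 1/(1 + c x) = 1/(1 - (-c) x) and apply the geometric-series identity
1/(1 - y) = sum_{k>=0} y^k to get 1/(1 + c x) = sum_{k>=0} (-c)^k x^k.
So the coefficient of x^k is (-c)^k = (-1)^k * c^k.
Here c = 9 and k = 9:
(-9)^9 = -1 * 387420489 = -387420489

-387420489


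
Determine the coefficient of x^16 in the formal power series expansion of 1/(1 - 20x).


The geometric series identity gives 1/(1 - c x) = sum_{k>=0} c^k x^k, so the coefficient of x^k is c^k.
Here c = 20 and k = 16.
Computing: 20^16 = 655360000000000000000

655360000000000000000


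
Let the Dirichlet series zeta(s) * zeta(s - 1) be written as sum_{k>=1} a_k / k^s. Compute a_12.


Convolution gives a_k = sum_{d | k} d * 1 = sum_{d | k} d = sigma(k), the sum of positive divisors of k.
For k = 12, the divisors are 1, 2, 3, 4, 6, 12, so
sigma(12) = 1 + 2 + 3 + 4 + 6 + 12 = 28.

28


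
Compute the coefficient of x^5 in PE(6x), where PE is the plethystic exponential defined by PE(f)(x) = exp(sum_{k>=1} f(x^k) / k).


With f(x) = 6x, the exponent is sum_{k>=1} 6 x^k / k = 6 * (-ln(1 - x)). Exponentiating:
PE(6x) = exp(-6 ln(1 - x)) = 1/(1 - x)^6.
By the negative binomial expansion, [x^n] 1/(1 - x)^6 = C(n + 5, 5).
For n = 5: C(10, 5) = 252.

252


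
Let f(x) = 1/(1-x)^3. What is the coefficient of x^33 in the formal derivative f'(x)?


Differentiate: d/dx [ 1/(1-x)^r ] = r / (1-x)^(r+1).
Here r = 3, so f'(x) = 3 / (1-x)^4.
The expansion of 1/(1-x)^(r+1) has coefficient of x^n equal to C(n+r, r).
So the coefficient of x^33 in f'(x) is
3 * C(36, 3) = 3 * 7140 = 21420

21420


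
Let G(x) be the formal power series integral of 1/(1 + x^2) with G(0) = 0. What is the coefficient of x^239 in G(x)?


1/(1 + x^2) = sum_{j>=0} (-1)^j x^(2j). Integrating termwise with G(0) = 0:
G(x) = sum_{j>=0} (-1)^j x^(2j+1) / (2j+1) = arctan(x).
Only odd powers are nonzero. For x^239 write 239 = 2*119 + 1, giving
(-1)^119 / 239 = -1/239 = -1/239.

-1/239


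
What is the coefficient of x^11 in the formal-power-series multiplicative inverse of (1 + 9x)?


The inverse is 1/(1 + 9x). Apply the geometric identity 1/(1 - y) = sum_{k>=0} y^k with y = -9x:
1/(1 + 9x) = sum_{k>=0} (-9)^k x^k.
So the coefficient of x^11 is (-9)^11 = -31381059609.

-31381059609


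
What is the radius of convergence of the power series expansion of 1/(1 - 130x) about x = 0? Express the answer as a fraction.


Expanding 1/(1 - 130x) = sum_{k>=0} 130^k x^k, the series converges when |130x| < 1, i.e., |x| < 1/130.
So the radius of convergence is 1/130 = 1/130.

1/130


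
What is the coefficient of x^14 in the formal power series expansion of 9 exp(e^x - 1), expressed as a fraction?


exp(e^x - 1) is the exponential generating function for the Bell numbers Bell_k: exp(e^x - 1) = sum_{k>=0} Bell_k x^k / k!.
So the coefficient of x^14 in 9 exp(e^x - 1) is 9 Bell_14 / 14!.
Computing: Bell_14 = 190899322 and 14! = 87178291200, giving
9 * 190899322/87178291200 = 95449661/4843238400.

95449661/4843238400


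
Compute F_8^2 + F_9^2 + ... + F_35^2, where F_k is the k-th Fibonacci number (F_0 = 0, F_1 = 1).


There is a standard identity sum_{k=0}^{N} F_k^2 = F_N * F_{N+1} (proved inductively from the telescoping relation F_k^2 = F_k F_{k+1} - F_{k-1} F_k). Then
sum_{k=8}^{35} F_k^2 = F_35 F_36 - F_7 F_8.
Computing: F_35 = 9227465, F_36 = 14930352, F_7 = 13, F_8 = 21.
Sum = 9227465 * 14930352 - 13 * 21 = 137769300517407.

137769300517407


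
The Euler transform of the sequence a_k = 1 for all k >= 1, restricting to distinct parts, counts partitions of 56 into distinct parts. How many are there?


Partitions of 56 into distinct parts can be computed via generating function.
Product (1+x)(1+x^2)(1+x^3)...
The coefficient of x^56 = 7108

7108


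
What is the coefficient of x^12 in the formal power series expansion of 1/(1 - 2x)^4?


The general identity 1/(1 - c x)^r = sum_{k>=0} c^k C(k + r - 1, r - 1) x^k follows by substituting y = c x into 1/(1 - y)^r = sum_{k>=0} C(k + r - 1, r - 1) y^k.
For c = 2, r = 4, k = 12:
2^12 * C(15, 3) = 4096 * 455 = 1863680.

1863680


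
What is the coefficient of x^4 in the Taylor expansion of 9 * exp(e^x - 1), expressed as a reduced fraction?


exp(e^x - 1) = sum_{k>=0} Bell_k x^k / k!, where Bell_k is the k-th Bell number.
So the coefficient of x^4 is 9 * Bell_4 / 4!.
Computing: Bell_4 = 15 and 4! = 24, giving
9 * 15/24 = 45/8.

45/8


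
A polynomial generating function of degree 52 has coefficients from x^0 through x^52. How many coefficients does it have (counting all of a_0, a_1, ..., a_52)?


A polynomial of degree 52 takes the form a_0 + a_1 x + ... + a_52 x^52.
The number of coefficients is 52 + 1 = 53.

53


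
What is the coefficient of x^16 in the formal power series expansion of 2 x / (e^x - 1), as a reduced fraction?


The exponential generating function for Bernoulli numbers is
x / (e^x - 1) = sum_{k>=0} B_k x^k / k!.
So the coefficient of x^16 in 2 x / (e^x - 1) is 2 B_16 / 16!.
Computing: B_16 = -3617/510, 16! = 20922789888000, giving
2 * -3617/510 / 20922789888000 = -3617/5335311421440000.

-3617/5335311421440000


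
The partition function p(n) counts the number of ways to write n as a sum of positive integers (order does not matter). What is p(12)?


Using the generating function prod_{k>=1} 1/(1-x^k), we compute p(12).
By dynamic programming over parts 1 through 12:
p(12) = 77

77


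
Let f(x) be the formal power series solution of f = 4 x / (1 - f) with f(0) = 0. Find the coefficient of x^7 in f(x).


Apply Lagrange inversion: f = 4 x * phi(f) with phi(t) = 1/(1 - t), so
[x^n] f = 4^n * (1/n) [t^(n-1)] phi(t)^n = 4^n * (1/n) [t^(n-1)] (1 - t)^(-n) = 4^n * (1/n) C(2n - 2, n - 1) = 4^n * C_{n-1}.
For n = 7: C_6 = C(12, 6) / 7 = 924/7 = 132.
With the 4^7 = 16384 factor, the coefficient is 16384 * 132 = 2162688.

2162688


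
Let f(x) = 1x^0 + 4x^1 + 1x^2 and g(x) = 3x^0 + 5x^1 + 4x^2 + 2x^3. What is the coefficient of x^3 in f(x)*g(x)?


Cauchy product at x^3:
1*2 + 4*4 + 1*5
= 23

23


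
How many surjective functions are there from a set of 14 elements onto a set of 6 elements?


By inclusion-exclusion on which target elements are missed, the number of surjections from an n-set onto a k-set is
surj(n, k) = sum_{j=0}^{k} (-1)^j C(k, j) (k - j)^n.
Equivalently surj(n, k) = k! * S(n, k), where S(n, k) is the Stirling number of the second kind.
For n = 14, k = 6:
S(14, 6) = 63436373, so
surj = 6! * 63436373 = 720 * 63436373 = 45674188560.

45674188560


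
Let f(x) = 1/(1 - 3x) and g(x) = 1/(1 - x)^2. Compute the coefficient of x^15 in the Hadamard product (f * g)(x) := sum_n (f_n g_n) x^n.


f has coefficients f_k = 3^k. For g = 1/(1 - x)^2 the coefficient is g_k = C(k + 1, 1) = k + 1. The Hadamard coefficient is (f * g)_k = 3^k * (k + 1).
For k = 15: 3^15 * 16 = 14348907 * 16 = 229582512.

229582512


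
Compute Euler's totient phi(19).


phi(n) counts integers in [1, n] coprime to n. Using the multiplicative formula phi(n) = n * prod_{p | n} (1 - 1/p):
19 = 19, so
phi(19) = 19 * (1 - 1/19) = 18.

18


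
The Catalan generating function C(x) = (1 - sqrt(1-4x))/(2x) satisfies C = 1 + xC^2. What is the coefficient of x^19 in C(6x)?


Substituting x -> 6x scales the n-th coefficient by 6^n, so [x^19] C(6x) = 6^19 * C_19.
C_19 = C(2*19, 19)/(20) = 35345263800/20 = 1767263190.
So 6^19 * 1767263190 = 609359740010496 * 1767263190 = 1076899037988519794442240.

1076899037988519794442240


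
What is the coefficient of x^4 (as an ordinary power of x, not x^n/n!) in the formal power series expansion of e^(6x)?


The exponential series is e^y = sum_{k>=0} y^k / k!. Substituting y = 6x gives
e^(6x) = sum_{k>=0} 6^k x^k / k!.
So the coefficient of x^n is a^n/n! with a = 6, n = 4:
6^4 / 4! = 1296/24 = 54

54


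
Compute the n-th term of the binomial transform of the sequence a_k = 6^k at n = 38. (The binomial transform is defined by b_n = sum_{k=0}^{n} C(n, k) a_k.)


With a_k = 6^k, b_n = sum_{k=0}^{n} C(n, k) 6^k = (1 + 6)^n by the binomial theorem.
For n = 38: (1 + 6)^38 = 7^38 = 129934811447123020117172145698449.

129934811447123020117172145698449


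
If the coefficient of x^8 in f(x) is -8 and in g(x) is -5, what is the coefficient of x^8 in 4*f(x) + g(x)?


Scalar multiplication scales coefficients: 4 * -8 = -32.
Then add the g coefficient: -32 + -5
= -37

-37


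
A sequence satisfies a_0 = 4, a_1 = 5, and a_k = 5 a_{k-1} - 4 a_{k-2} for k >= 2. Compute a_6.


The characteristic equation is t^2 - 5 t + 4 = 0, with roots r_1 = 4 and r_2 = 1 (so c_1 = r_1 + r_2, c_2 = -r_1 r_2 as required).
One can use the closed form a_n = A r_1^n + B r_2^n, but direct iteration is more reliable:
a_0 = 4, a_1 = 5, a_2 = 9, a_3 = 25, a_4 = 89, a_5 = 345, a_6 = 1369.
So a_6 = 1369.

1369


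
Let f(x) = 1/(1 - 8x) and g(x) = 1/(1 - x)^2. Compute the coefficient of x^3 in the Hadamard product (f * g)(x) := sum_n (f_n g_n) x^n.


f has coefficients f_k = 8^k. For g = 1/(1 - x)^2 the coefficient is g_k = C(k + 1, 1) = k + 1. The Hadamard coefficient is (f * g)_k = 8^k * (k + 1).
For k = 3: 8^3 * 4 = 512 * 4 = 2048.

2048


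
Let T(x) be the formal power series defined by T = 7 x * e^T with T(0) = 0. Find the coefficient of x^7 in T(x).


Apply the Lagrange inversion formula: if T = 7 x * phi(T) with phi(t) = e^t, then
[x^n] T = 7^n * (1/n) [t^(n-1)] phi(t)^n = 7^n * (1/n) [t^(n-1)] e^(n t) = 7^n * (1/n) * n^(n-1) / (n-1)! = 7^n * n^(n-1) / n!.
When c = 1 this is the Cayley count of rooted labeled trees on n vertices, divided by n!.
For n = 7: 7^7 * 7^6 / 7! = 823543 * 117649/5040 = 13841287201/720.

13841287201/720


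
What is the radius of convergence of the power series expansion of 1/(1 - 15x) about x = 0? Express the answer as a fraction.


Expanding 1/(1 - 15x) = sum_{k>=0} 15^k x^k, the series converges when |15x| < 1, i.e., |x| < 1/15.
So the radius of convergence is 1/15 = 1/15.

1/15


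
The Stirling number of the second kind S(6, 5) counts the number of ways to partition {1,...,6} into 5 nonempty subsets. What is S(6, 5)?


Using the explicit formula S(n,k) = (1/k!) sum_{j=0}^{k} (-1)^(k-j) C(k,j) j^n:
S(6, 5) = 15
Equivalently, S(n,k) is n! times the coefficient of x^n in the EGF (e^x - 1)^k / k!.

15


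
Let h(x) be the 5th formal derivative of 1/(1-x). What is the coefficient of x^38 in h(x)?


Differentiating 5 times: d^5/dx^5 [1/(1-x)] = 5!/(1-x)^6.
The expansion 1/(1-x)^6 = sum_{k>=0} C(k+5, 5) x^k, so the coefficient of x^n in 5!/(1-x)^6 is 5! * C(n+5, 5).
For n = 38: 120 * C(43, 5) = 120 * 962598 = 115511760

115511760


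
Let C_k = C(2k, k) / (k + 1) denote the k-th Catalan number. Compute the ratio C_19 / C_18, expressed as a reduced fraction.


Using C_k = (2k)! / (k! (k+1)!), the ratio C_{k+1}/C_k simplifies to
C_{k+1}/C_k = [(2k+2)! / ((k+1)! (k+2)!)] * [k! (k+1)! / (2k)!]
 = (2k+2)(2k+1) / ((k+1)(k+2)) = 2(2k+1) / (k+2).
For k = 18: 2(2*18 + 1) / (18 + 2) = 74/20 = 37/10.

37/10


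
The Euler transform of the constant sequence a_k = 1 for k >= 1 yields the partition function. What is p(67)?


The Euler transform converts the sequence a_k = 1 into the number of integer partitions.
Using the recurrence or dynamic programming:
p(67) = 2679689

2679689


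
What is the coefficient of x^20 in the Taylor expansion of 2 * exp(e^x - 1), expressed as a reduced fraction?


exp(e^x - 1) = sum_{k>=0} Bell_k x^k / k!, where Bell_k is the k-th Bell number.
So the coefficient of x^20 is 2 * Bell_20 / 20!.
Computing: Bell_20 = 51724158235372 and 20! = 2432902008176640000, giving
2 * 51724158235372/2432902008176640000 = 263898766507/6206382673920000.

263898766507/6206382673920000


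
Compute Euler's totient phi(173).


phi(n) counts integers in [1, n] coprime to n. Using the multiplicative formula phi(n) = n * prod_{p | n} (1 - 1/p):
173 = 173, so
phi(173) = 173 * (1 - 1/173) = 172.

172


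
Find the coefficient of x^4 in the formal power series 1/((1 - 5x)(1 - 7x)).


By partial fractions or Cauchy convolution:
The coefficient equals sum_{k=0}^{4} 5^k * 7^(4-k).
= 6841

6841


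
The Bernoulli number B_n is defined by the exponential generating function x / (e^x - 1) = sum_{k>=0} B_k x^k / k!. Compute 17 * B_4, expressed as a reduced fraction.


Bernoulli numbers can also be computed recursively via B_0 = 1 and sum_{j=0}^{m} C(m+1, j) B_j = 0 for m >= 1. Odd-index Bernoulli numbers vanish for k >= 3.
Computing B_4 = -1/30, so 17 * B_4 = 17 * -1/30 = -17/30.

-17/30


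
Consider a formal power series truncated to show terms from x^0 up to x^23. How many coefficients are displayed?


From x^0 to x^23 inclusive, the count is 23 - 0 + 1 = 24.

24


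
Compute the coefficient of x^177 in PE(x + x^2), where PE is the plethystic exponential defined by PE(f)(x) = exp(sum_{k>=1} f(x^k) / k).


With f(x) = x + x^2, the exponent is sum_{k>=1} (x^k + x^(2k)) / k = -ln(1 - x) - ln(1 - x^2). Exponentiating:
PE(x + x^2) = 1 / ((1 - x)(1 - x^2)).
This is the generating function for partitions of n into parts of size 1 or 2. The number of 2's can be any j in 0..88, and the rest are 1's, so
[x^177] = floor(177/2) + 1 = 89.

89


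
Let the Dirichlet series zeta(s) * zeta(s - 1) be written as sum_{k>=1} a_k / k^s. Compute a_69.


Convolution gives a_k = sum_{d | k} d * 1 = sum_{d | k} d = sigma(k), the sum of positive divisors of k.
For k = 69, the divisors are 1, 3, 23, 69, so
sigma(69) = 1 + 3 + 23 + 69 = 96.

96


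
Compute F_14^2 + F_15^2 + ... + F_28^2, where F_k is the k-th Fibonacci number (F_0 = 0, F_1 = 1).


There is a standard identity sum_{k=0}^{N} F_k^2 = F_N * F_{N+1} (proved inductively from the telescoping relation F_k^2 = F_k F_{k+1} - F_{k-1} F_k). Then
sum_{k=14}^{28} F_k^2 = F_28 F_29 - F_13 F_14.
Computing: F_28 = 317811, F_29 = 514229, F_13 = 233, F_14 = 377.
Sum = 317811 * 514229 - 233 * 377 = 163427544878.

163427544878


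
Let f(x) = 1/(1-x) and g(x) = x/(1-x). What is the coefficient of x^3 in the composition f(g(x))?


First simplify the composition: f(g(x)) = 1/(1 - x/(1-x)) = (1-x)/((1-x) - x) = (1-x)/(1-2x).
Now extract the coefficient. Write (1-x)/(1-2x) = 1/(1-2x) - x/(1-2x).
The coefficient of x^n in 1/(1-2x) is 2^n, and in x/(1-2x) is 2^(n-1) (for n >= 1).
So the coefficient of x^3 is 2^3 - 2^2 = 8 - 4 = 4.

4


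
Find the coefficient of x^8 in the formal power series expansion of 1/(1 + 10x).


Write 1/(1 + c x) = 1/(1 - (-c) x) and apply the geometric-series identity
1/(1 - y) = sum_{k>=0} y^k to get 1/(1 + c x) = sum_{k>=0} (-c)^k x^k.
So the coefficient of x^k is (-c)^k = (-1)^k * c^k.
Here c = 10 and k = 8:
(-10)^8 = 1 * 100000000 = 100000000

100000000


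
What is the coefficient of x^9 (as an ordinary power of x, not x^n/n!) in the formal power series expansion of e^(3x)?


The exponential series is e^y = sum_{k>=0} y^k / k!. Substituting y = 3x gives
e^(3x) = sum_{k>=0} 3^k x^k / k!.
So the coefficient of x^n is a^n/n! with a = 3, n = 9:
3^9 / 9! = 19683/362880 = 243/4480

243/4480


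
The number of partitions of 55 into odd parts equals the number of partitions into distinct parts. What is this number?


Computing partitions of 55 into odd parts (1, 3, 5, ...):
Using the generating function prod_{k>=0} 1/(1-x^(2k+1)),
the count is 6378

6378


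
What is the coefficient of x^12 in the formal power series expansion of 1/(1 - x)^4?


The expansion 1/(1 - x)^r = sum_{k>=0} C(k + r - 1, r - 1) x^k follows from the multiset / negative-binomial theorem (or from repeated differentiation of the geometric series).
For r = 4 and k = 12:
C(15, 3) = 1307674368000 / (6 * 479001600) = 455.

455


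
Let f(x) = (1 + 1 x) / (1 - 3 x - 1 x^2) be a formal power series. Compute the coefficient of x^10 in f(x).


Write f(x) = sum_{k>=0} a_k x^k. Multiplying both sides by 1 - 3 x - 1 x^2 gives
(1 - 3 x - 1 x^2) sum_{k>=0} a_k x^k = 1 + 1 x.
Matching coefficients:
 x^0: a_0 = 1
 x^1: a_1 - 3 a_0 = 1  =>  a_1 = 3*1 + 1 = 4
 x^k (k >= 2): a_k = 3 a_{k-1} + 1 a_{k-2}.
Iterating: a_2 = 13, a_3 = 43, a_4 = 142, a_5 = 469, a_6 = 1549, a_7 = 5116, a_8 = 16897, a_9 = 55807, a_10 = 184318.
So the coefficient of x^10 is 184318.

184318


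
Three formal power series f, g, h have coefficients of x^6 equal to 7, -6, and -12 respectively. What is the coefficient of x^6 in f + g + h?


Series addition is componentwise:
7 + -6 + -12
= -11

-11


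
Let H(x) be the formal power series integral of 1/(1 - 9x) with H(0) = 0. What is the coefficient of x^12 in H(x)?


1/(1 - 9x) = sum_{k>=0} 9^k x^k. Integrating termwise with H(0) = 0:
H(x) = sum_{k>=0} 9^k x^(k+1) / (k+1) = sum_{m>=1} 9^(m-1) x^m / m.
For m = 12: 9^11/12 = 31381059609/12 = 10460353203/4.

10460353203/4


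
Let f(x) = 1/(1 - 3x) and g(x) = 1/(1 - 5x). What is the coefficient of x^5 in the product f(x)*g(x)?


The coefficient of x^n in f*g is the Cauchy product: sum_{k=0}^{n} a^k * b^(n-k).
With a=3, b=5, n=5:
sum_{k=0}^{5} 3^k * 5^(5-k)
= 7448

7448


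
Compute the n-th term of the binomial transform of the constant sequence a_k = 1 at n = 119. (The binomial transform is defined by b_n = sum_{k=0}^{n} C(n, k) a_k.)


With a_k = 1 for all k, b_n = sum_{k=0}^{n} C(n, k) = 2^n by the binomial theorem.
For n = 119: 2^119 = 664613997892457936451903530140172288.

664613997892457936451903530140172288


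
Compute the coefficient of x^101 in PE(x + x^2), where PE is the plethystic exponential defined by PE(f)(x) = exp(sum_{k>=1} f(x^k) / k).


With f(x) = x + x^2, the exponent is sum_{k>=1} (x^k + x^(2k)) / k = -ln(1 - x) - ln(1 - x^2). Exponentiating:
PE(x + x^2) = 1 / ((1 - x)(1 - x^2)).
This is the generating function for partitions of n into parts of size 1 or 2. The number of 2's can be any j in 0..50, and the rest are 1's, so
[x^101] = floor(101/2) + 1 = 51.

51


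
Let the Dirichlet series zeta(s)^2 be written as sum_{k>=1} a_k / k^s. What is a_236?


The Dirichlet convolution of the constant function 1 with itself gives (1 * 1)(k) = sum_{d | k} 1 = d(k), the number of positive divisors of k.
Since zeta(s) = sum_{k>=1} 1/k^s, we have zeta(s)^2 = sum_{k>=1} d(k)/k^s, so a_k = d(k).
For k = 236: the divisors are 1, 2, 4, 59, 118, 236.
Count = 6.

6


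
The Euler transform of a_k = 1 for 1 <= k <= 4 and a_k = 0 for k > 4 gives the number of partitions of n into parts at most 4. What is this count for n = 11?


Partitions of 11 into parts at most 4:
Using generating function (1-x)^(-1)(1-x^2)^(-1)...(1-x^4)^(-1),
the coefficient of x^11 = 27

27


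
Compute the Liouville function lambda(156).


The Liouville function is lambda(k) = (-1)^Omega(k), where Omega(k) counts the prime factors of k with multiplicity.
Factoring: 156 = 2 * 2 * 3 * 13, so Omega(156) = 4.
lambda(156) = (-1)^4 = 1.

1


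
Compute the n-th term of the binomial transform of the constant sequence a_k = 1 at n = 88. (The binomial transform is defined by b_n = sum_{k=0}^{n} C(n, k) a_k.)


With a_k = 1 for all k, b_n = sum_{k=0}^{n} C(n, k) = 2^n by the binomial theorem.
For n = 88: 2^88 = 309485009821345068724781056.

309485009821345068724781056


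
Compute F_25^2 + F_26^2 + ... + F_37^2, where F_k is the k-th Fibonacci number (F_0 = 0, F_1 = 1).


There is a standard identity sum_{k=0}^{N} F_k^2 = F_N * F_{N+1} (proved inductively from the telescoping relation F_k^2 = F_k F_{k+1} - F_{k-1} F_k). Then
sum_{k=25}^{37} F_k^2 = F_37 F_38 - F_24 F_25.
Computing: F_37 = 24157817, F_38 = 39088169, F_24 = 46368, F_25 = 75025.
Sum = 24157817 * 39088169 - 46368 * 75025 = 944281354807873.

944281354807873


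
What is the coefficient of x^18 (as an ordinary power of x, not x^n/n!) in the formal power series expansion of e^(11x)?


The exponential series is e^y = sum_{k>=0} y^k / k!. Substituting y = 11x gives
e^(11x) = sum_{k>=0} 11^k x^k / k!.
So the coefficient of x^n is a^n/n! with a = 11, n = 18:
11^18 / 18! = 5559917313492231481/6402373705728000 = 505447028499293771/582033973248000

505447028499293771/582033973248000


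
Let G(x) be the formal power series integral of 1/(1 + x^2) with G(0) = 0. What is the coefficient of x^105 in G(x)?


1/(1 + x^2) = sum_{j>=0} (-1)^j x^(2j). Integrating termwise with G(0) = 0:
G(x) = sum_{j>=0} (-1)^j x^(2j+1) / (2j+1) = arctan(x).
Only odd powers are nonzero. For x^105 write 105 = 2*52 + 1, giving
(-1)^52 / 105 = 1/105 = 1/105.

1/105


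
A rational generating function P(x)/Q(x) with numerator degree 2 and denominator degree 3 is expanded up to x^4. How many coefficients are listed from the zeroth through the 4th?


Expanding up to x^4 gives the coefficients for x^0, x^1, ..., x^4.
That is 4 + 1 = 5 coefficients in total.

5


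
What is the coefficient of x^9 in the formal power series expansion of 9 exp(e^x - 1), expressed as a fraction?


exp(e^x - 1) is the exponential generating function for the Bell numbers Bell_k: exp(e^x - 1) = sum_{k>=0} Bell_k x^k / k!.
So the coefficient of x^9 in 9 exp(e^x - 1) is 9 Bell_9 / 9!.
Computing: Bell_9 = 21147 and 9! = 362880, giving
9 * 21147/362880 = 1007/1920.

1007/1920


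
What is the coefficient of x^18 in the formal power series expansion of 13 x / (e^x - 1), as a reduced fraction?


The exponential generating function for Bernoulli numbers is
x / (e^x - 1) = sum_{k>=0} B_k x^k / k!.
So the coefficient of x^18 in 13 x / (e^x - 1) is 13 B_18 / 18!.
Computing: B_18 = 43867/798, 18! = 6402373705728000, giving
13 * 43867/798 / 6402373705728000 = 43867/393007247474688000.

43867/393007247474688000


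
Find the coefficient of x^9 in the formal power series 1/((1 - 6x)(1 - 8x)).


By partial fractions or Cauchy convolution:
The coefficient equals sum_{k=0}^{9} 6^k * 8^(9-k).
= 506637824

506637824


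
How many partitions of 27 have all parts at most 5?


Using the generating function (1-x)^(-1)(1-x^2)^(-1)...(1-x^5)^(-1),
the coefficient of x^27 counts these restricted partitions.
Result = 480

480


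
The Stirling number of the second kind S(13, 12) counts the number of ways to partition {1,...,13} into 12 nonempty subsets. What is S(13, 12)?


Using the explicit formula S(n,k) = (1/k!) sum_{j=0}^{k} (-1)^(k-j) C(k,j) j^n:
S(13, 12) = 78
Equivalently, S(n,k) is n! times the coefficient of x^n in the EGF (e^x - 1)^k / k!.

78


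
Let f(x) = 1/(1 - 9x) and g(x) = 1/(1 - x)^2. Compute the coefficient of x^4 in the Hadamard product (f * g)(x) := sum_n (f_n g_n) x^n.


f has coefficients f_k = 9^k. For g = 1/(1 - x)^2 the coefficient is g_k = C(k + 1, 1) = k + 1. The Hadamard coefficient is (f * g)_k = 9^k * (k + 1).
For k = 4: 9^4 * 5 = 6561 * 5 = 32805.

32805


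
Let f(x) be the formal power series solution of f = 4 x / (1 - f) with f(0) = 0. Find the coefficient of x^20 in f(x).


Apply Lagrange inversion: f = 4 x * phi(f) with phi(t) = 1/(1 - t), so
[x^n] f = 4^n * (1/n) [t^(n-1)] phi(t)^n = 4^n * (1/n) [t^(n-1)] (1 - t)^(-n) = 4^n * (1/n) C(2n - 2, n - 1) = 4^n * C_{n-1}.
For n = 20: C_19 = C(38, 19) / 20 = 35345263800/20 = 1767263190.
With the 4^20 = 1099511627776 factor, the coefficient is 1099511627776 * 1767263190 = 1943126426745506365440.

1943126426745506365440


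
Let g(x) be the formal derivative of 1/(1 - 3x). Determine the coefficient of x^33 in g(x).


Differentiate termwise: d/dx sum_{k>=0} 3^k x^k = sum_{k>=1} k 3^k x^(k-1) = sum_{j>=0} (j+1) 3^(j+1) x^j.
Equivalently, d/dx [1/(1 - 3x)] = 3/(1 - 3x)^2.
For j = 33: 34 * 3^34 = 34 * 16677181699666569 = 567024177788663346.

567024177788663346


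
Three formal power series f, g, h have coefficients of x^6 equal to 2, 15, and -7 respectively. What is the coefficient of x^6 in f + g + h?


Series addition is componentwise:
2 + 15 + -7
= 10

10


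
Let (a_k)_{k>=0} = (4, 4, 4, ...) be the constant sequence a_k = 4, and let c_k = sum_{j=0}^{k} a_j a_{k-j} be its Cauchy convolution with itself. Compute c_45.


Since a_j = 4 for all j >= 0, the convolution sum becomes
c_k = sum_{j=0}^{k} 4 * 4 = 16 * (k + 1).
Equivalently, the generating function of (a_k) is 4/(1 - x) and its square is 16/(1 - x)^2 = sum_{k>=0} 16(k + 1) x^k.
For k = 45: 16 * 46 = 736.

736


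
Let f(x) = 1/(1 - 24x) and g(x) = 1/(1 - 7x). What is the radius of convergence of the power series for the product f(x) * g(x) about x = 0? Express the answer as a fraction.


The radius of 1/(1 - 24x) is 1/24 (nearest singularity at x = 1/24), and the radius of 1/(1 - 7x) is 1/7.
The product f(x)*g(x) = 1/((1 - 24x)(1 - 7x)) has singularities at both 1/24 and 1/7, so its radius of convergence is the distance to the nearest one:
min(1/24, 1/7) = 1/24.

1/24


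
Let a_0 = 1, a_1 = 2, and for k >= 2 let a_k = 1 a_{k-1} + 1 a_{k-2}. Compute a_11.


Iterating the recurrence forward:
a_0 = 1
a_1 = 2
a_2 = 1*2 + 1*1 = 3
a_3 = 1*3 + 1*2 = 5
a_4 = 1*5 + 1*3 = 8
a_5 = 1*8 + 1*5 = 13
a_6 = 1*13 + 1*8 = 21
a_7 = 1*21 + 1*13 = 34
a_8 = 1*34 + 1*21 = 55
a_9 = 1*55 + 1*34 = 89
a_10 = 1*89 + 1*55 = 144
a_11 = 1*144 + 1*89 = 233
So a_11 = 233.

233


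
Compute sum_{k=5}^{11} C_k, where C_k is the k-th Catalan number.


C_5 through C_11: 42, 132, 429, 1430, 4862, 16796, 58786
Sum = 42 + 132 + 429 + 1430 + 4862 + 16796 + 58786
= 82477

82477


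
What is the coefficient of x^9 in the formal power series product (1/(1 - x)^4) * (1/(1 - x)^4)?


Combine the factors: (1/(1 - x)^4) * (1/(1 - x)^4) = 1/(1 - x)^8.
Then use 1/(1 - x)^r = sum_{k>=0} C(k + r - 1, r - 1) x^k with r = 8 and k = 9:
C(16, 7) = 11440.

11440


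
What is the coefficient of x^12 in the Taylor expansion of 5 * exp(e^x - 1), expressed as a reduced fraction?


exp(e^x - 1) = sum_{k>=0} Bell_k x^k / k!, where Bell_k is the k-th Bell number.
So the coefficient of x^12 is 5 * Bell_12 / 12!.
Computing: Bell_12 = 4213597 and 12! = 479001600, giving
5 * 4213597/479001600 = 4213597/95800320.

4213597/95800320


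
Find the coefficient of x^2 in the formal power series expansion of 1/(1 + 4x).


Write 1/(1 + c x) = 1/(1 - (-c) x) and apply the geometric-series identity
1/(1 - y) = sum_{k>=0} y^k to get 1/(1 + c x) = sum_{k>=0} (-c)^k x^k.
So the coefficient of x^k is (-c)^k = (-1)^k * c^k.
Here c = 4 and k = 2:
(-4)^2 = 1 * 16 = 16

16


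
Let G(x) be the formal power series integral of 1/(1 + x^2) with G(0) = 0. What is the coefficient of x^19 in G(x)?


1/(1 + x^2) = sum_{j>=0} (-1)^j x^(2j). Integrating termwise with G(0) = 0:
G(x) = sum_{j>=0} (-1)^j x^(2j+1) / (2j+1) = arctan(x).
Only odd powers are nonzero. For x^19 write 19 = 2*9 + 1, giving
(-1)^9 / 19 = -1/19 = -1/19.

-1/19


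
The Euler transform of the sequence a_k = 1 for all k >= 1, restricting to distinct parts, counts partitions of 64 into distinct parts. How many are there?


Partitions of 64 into distinct parts can be computed via generating function.
Product (1+x)(1+x^2)(1+x^3)...
The coefficient of x^64 = 16444

16444


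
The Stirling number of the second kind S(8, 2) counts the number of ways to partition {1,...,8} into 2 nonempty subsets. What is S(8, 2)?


Using the explicit formula S(n,k) = (1/k!) sum_{j=0}^{k} (-1)^(k-j) C(k,j) j^n:
S(8, 2) = 127
Equivalently, S(n,k) is n! times the coefficient of x^n in the EGF (e^x - 1)^k / k!.

127


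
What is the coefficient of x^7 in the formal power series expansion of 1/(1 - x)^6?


The negative binomial / multiset identity is
1/(1 - x)^r = sum_{k>=0} C(k + r - 1, r - 1) x^k.
Here r = 6 and k = 7, so the coefficient is
C(7 + 5, 5) = C(12, 5)
= 792

792


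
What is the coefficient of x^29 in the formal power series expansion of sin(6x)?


The Maclaurin series is sin(t) = sum_{k>=0} (-1)^k t^(2k+1) / (2k+1)!, so substituting t = 6x, only odd powers of x are nonzero, with coefficient of x^(2k+1) equal to (-1)^k 6^(2k+1) / (2k+1)!.
Write 29 = 2*14 + 1, giving the coefficient (-1)^14 * 6^29 / 29! = 36845653286788892983296/8841761993739701954543616000000 = 688747536/165277074603265625.

688747536/165277074603265625


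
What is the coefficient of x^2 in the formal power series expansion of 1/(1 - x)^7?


The expansion 1/(1 - x)^r = sum_{k>=0} C(k + r - 1, r - 1) x^k follows from the multiset / negative-binomial theorem (or from repeated differentiation of the geometric series).
For r = 7 and k = 2:
C(8, 6) = 40320 / (720 * 2) = 28.

28


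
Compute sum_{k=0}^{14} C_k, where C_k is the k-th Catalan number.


C_0 through C_14: 1, 1, 2, 5, 14, 42, 132, 429, 1430, 4862, 16796, 58786, 208012, 742900, 2674440
Sum = 1 + 1 + 2 + 5 + 14 + 42 + 132 + 429 + 1430 + 4862 + 16796 + 58786 + 208012 + 742900 + 2674440
= 3707852

3707852


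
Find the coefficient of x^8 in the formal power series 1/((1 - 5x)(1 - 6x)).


By partial fractions or Cauchy convolution:
The coefficient equals sum_{k=0}^{8} 5^k * 6^(8-k).
= 8124571

8124571


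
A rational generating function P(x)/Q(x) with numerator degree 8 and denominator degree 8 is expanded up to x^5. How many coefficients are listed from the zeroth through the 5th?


Expanding up to x^5 gives the coefficients for x^0, x^1, ..., x^5.
That is 5 + 1 = 6 coefficients in total.

6


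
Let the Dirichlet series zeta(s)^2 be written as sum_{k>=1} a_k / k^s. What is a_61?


The Dirichlet convolution of the constant function 1 with itself gives (1 * 1)(k) = sum_{d | k} 1 = d(k), the number of positive divisors of k.
Since zeta(s) = sum_{k>=1} 1/k^s, we have zeta(s)^2 = sum_{k>=1} d(k)/k^s, so a_k = d(k).
For k = 61: the divisors are 1, 61.
Count = 2.

2


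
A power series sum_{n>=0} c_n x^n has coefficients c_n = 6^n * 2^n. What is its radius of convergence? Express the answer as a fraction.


By the root test (Cauchy-Hadamard), the radius is R = 1 / limsup_n |c_n|^(1/n).
Here |c_n|^(1/n) = (6^n * 2^n)^(1/n) = 6 * 2 = 12 for all n.
So R = 1/12 = 1/12.

1/12


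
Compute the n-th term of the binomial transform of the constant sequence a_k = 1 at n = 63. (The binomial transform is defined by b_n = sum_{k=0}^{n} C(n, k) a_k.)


With a_k = 1 for all k, b_n = sum_{k=0}^{n} C(n, k) = 2^n by the binomial theorem.
For n = 63: 2^63 = 9223372036854775808.

9223372036854775808


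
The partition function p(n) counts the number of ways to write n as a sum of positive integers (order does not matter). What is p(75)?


Using the generating function prod_{k>=1} 1/(1-x^k), we compute p(75).
By dynamic programming over parts 1 through 75:
p(75) = 8118264

8118264


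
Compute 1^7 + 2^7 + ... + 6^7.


This power sum has a closed form given by Faulhaber's formula
sum_{k=1}^{m} k^p = (1 / (p + 1)) * sum_{j=0}^{p} C(p + 1, j) B_j m^(p + 1 - j),
but for small m direct computation is fastest:
1 + 128 + 2187 + 16384 + 78125 + 279936 = 376761.

376761


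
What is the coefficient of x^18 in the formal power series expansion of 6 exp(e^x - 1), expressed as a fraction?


exp(e^x - 1) is the exponential generating function for the Bell numbers Bell_k: exp(e^x - 1) = sum_{k>=0} Bell_k x^k / k!.
So the coefficient of x^18 in 6 exp(e^x - 1) is 6 Bell_18 / 18!.
Computing: Bell_18 = 682076806159 and 18! = 6402373705728000, giving
6 * 682076806159/6402373705728000 = 97439543737/152437469184000.

97439543737/152437469184000


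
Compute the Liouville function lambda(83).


The Liouville function is lambda(k) = (-1)^Omega(k), where Omega(k) counts the prime factors of k with multiplicity.
Factoring: 83 = 83, so Omega(83) = 1.
lambda(83) = (-1)^1 = -1.

-1


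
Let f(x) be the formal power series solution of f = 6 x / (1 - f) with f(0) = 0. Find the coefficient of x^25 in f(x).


Apply Lagrange inversion: f = 6 x * phi(f) with phi(t) = 1/(1 - t), so
[x^n] f = 6^n * (1/n) [t^(n-1)] phi(t)^n = 6^n * (1/n) [t^(n-1)] (1 - t)^(-n) = 6^n * (1/n) C(2n - 2, n - 1) = 6^n * C_{n-1}.
For n = 25: C_24 = C(48, 24) / 25 = 32247603683100/25 = 1289904147324.
With the 6^25 = 28430288029929701376 factor, the coefficient is 28430288029929701376 * 1289904147324 = 36672346439422195245071229517824.

36672346439422195245071229517824


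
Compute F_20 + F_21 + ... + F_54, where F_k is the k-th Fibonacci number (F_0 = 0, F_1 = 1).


Use the identity sum_{k=0}^{N} F_k = F_{N+2} - 1 (which follows from F_{k+2} - F_{k+1} = F_k). Then
sum_{k=20}^{54} F_k = (F_{56} - 1) - (F_{21} - 1) = F_{56} - F_{21}.
Computing: F_{56} = 225851433717, F_{21} = 10946, so
Sum = 225851433717 - 10946 = 225851422771.

225851422771


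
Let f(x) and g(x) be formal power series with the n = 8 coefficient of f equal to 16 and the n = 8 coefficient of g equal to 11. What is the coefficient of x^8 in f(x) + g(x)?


Addition of formal power series is termwise.
The coefficient of x^8 in f + g = 16 + 11
= 27

27


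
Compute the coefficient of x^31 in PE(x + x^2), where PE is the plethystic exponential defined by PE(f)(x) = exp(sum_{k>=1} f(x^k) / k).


With f(x) = x + x^2, the exponent is sum_{k>=1} (x^k + x^(2k)) / k = -ln(1 - x) - ln(1 - x^2). Exponentiating:
PE(x + x^2) = 1 / ((1 - x)(1 - x^2)).
This is the generating function for partitions of n into parts of size 1 or 2. The number of 2's can be any j in 0..15, and the rest are 1's, so
[x^31] = floor(31/2) + 1 = 16.

16


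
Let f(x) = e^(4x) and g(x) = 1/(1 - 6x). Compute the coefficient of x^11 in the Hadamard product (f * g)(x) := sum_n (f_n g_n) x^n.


Expanding: f_k = 4^k/k! (from e^(4x)) and g_k = 6^k (from 1/(1 - 6x)). So the Hadamard coefficient (f * g)_k = 4^k 6^k / k! = (24)^k / k!.
For k = 11: 24^11/11! = 1521681143169024/39916800 = 73383542784/1925.

73383542784/1925
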